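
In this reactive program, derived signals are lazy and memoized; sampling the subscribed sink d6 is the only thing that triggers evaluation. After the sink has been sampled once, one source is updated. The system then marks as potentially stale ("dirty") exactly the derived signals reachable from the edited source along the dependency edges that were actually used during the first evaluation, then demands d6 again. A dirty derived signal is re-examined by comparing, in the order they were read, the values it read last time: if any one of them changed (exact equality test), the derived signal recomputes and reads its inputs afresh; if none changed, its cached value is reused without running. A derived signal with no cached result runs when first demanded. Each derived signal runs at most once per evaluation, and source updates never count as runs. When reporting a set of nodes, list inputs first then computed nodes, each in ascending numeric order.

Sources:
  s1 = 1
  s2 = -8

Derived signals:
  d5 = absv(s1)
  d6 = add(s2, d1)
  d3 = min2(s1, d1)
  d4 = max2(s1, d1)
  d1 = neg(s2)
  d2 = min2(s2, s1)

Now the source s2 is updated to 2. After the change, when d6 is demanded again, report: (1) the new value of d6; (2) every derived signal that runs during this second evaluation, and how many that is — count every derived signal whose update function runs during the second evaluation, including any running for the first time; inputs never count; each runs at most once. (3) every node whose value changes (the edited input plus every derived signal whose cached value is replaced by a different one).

First demand of the output computes:
  d1 = neg(-8) = 8
  d6 = add(-8, 8) = 0

After the edit, cleaning proceeds:
  d1: a read changed (s2 -8->2) — executes, giving -2.
  d6: a read changed (s2 -8->2; d1 8->-2) — executes, giving 0 — identical to its old value.

Demanding d6 again yields 0.
2 derived signals run: d1, d6.
The nodes whose values change: s2, d1.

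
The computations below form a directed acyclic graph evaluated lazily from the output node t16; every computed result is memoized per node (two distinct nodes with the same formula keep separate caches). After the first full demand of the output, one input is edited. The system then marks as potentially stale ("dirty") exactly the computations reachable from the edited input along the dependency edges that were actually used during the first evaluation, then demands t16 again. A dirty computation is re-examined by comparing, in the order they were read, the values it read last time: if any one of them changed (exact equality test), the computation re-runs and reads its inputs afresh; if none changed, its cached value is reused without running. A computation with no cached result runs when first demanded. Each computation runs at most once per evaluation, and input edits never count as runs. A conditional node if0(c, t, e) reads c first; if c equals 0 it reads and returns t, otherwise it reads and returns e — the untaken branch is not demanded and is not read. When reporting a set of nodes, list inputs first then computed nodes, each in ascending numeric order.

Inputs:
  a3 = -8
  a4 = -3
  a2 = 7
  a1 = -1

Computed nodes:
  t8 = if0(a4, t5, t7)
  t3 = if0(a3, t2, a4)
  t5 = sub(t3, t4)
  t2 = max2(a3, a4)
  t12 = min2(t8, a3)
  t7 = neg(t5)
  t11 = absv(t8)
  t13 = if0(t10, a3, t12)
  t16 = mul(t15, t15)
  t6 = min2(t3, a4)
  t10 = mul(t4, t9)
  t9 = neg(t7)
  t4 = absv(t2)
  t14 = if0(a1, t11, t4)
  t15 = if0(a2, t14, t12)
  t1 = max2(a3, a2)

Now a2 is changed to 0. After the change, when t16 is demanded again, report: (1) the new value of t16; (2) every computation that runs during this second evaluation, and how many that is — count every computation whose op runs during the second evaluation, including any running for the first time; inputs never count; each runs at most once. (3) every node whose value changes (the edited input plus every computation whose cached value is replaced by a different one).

Demanding t16 again yields 9.
3 computations run: t14, t15, t16.
The nodes whose values change: a2, t15, t16.
Note the branch switch — t14 had no cache and runs now for the first time.

First demand of the output computes:
  t2 = max2(-8, -3) = -3
  t3 = if0(a3=-8 -> else branch a4) = -3
  t4 = absv(-3) = 3
  t5 = sub(-3, 3) = -6
  t7 = neg(-6) = 6
  t8 = if0(a4=-3 -> else branch t7) = 6
  t12 = min2(6, -8) = -8
  t15 = if0(a2=7 -> else branch t12) = -8
  t16 = mul(-8, -8) = 64

After the edit, cleaning proceeds:
  t14: had never run; runs now, result 3.
  t15: a read changed (a2 7->0) — executes, giving 3.
  t16: a read changed (t15 -8->3; t15 -8->3) — executes, giving 9.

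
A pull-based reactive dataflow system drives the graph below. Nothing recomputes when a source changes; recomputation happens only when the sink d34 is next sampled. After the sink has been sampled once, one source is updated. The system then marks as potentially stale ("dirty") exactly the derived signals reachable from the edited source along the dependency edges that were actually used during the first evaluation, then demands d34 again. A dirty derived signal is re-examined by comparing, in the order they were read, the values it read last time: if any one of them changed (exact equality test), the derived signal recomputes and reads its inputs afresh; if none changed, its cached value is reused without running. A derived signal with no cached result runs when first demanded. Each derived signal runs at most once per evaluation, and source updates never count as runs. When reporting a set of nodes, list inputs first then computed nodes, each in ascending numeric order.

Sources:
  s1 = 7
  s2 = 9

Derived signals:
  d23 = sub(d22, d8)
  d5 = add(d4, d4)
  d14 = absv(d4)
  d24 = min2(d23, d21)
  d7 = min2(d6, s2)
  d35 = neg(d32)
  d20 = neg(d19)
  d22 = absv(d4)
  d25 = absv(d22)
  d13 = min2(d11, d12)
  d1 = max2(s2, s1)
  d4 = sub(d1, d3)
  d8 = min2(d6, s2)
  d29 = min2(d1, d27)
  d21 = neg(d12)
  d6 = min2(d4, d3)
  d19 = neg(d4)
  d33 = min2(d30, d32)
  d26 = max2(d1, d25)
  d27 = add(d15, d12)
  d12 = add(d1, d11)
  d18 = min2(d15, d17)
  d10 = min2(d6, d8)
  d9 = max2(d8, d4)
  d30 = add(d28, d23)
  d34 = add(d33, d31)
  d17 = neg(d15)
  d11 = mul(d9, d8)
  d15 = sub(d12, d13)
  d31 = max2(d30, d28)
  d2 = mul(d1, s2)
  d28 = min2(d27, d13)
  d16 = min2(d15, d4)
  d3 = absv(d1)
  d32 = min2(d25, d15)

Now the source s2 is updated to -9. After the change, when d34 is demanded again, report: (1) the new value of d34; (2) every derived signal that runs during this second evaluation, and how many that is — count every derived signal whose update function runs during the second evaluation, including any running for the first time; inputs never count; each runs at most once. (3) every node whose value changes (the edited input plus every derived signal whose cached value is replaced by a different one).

First evaluation (everything demanded from the output):
  d1 = max2(9, 7) = 9
  d3 = absv(9) = 9
  d4 = sub(9, 9) = 0
  d6 = min2(0, 9) = 0
  d8 = min2(0, 9) = 0
  d9 = max2(0, 0) = 0
  d11 = mul(0, 0) = 0
  d12 = add(9, 0) = 9
  d13 = min2(0, 9) = 0
  d15 = sub(9, 0) = 9
  d22 = absv(0) = 0
  d23 = sub(0, 0) = 0
  d25 = absv(0) = 0
  d27 = add(9, 9) = 18
  d28 = min2(18, 0) = 0
  d30 = add(0, 0) = 0
  d31 = max2(0, 0) = 0
  d32 = min2(0, 9) = 0
  d33 = min2(0, 0) = 0
  d34 = add(0, 0) = 0

Propagation after the edit:
  d1: runs — s2 9->-9; result 7.
  d3: runs — d1 9->7; result 7.
  d4: runs — d1 9->7; d3 9->7; result 0 (same value as before).
  d6: runs — d3 9->7; result 0 (same value as before).
  d8: runs — s2 9->-9; result -9.
  d9: runs — d8 0->-9; result 0 (same value as before).
  d11: runs — d8 0->-9; result 0 (same value as before).
  d12: runs — d1 9->7; result 7.
  d13: runs — d12 9->7; result 0 (same value as before).
  d15: runs — d12 9->7; result 7.
  d22: checked — values it read are unchanged (d4 unchanged); reused cached 0 without running.
  d23: runs — d8 0->-9; result 9.
  d25: checked — values it read are unchanged (d22 unchanged); reused cached 0 without running.
  d27: runs — d15 9->7; d12 9->7; result 14.
  d28: runs — d27 18->14; result 0 (same value as before).
  d30: runs — d23 0->9; result 9.
  d31: runs — d30 0->9; result 9.
  d32: runs — d15 9->7; result 0 (same value as before).
  d33: runs — d30 0->9; result 0 (same value as before).
  d34: runs — d31 0->9; result 9.

Key observation: the cutoff stops propagation at d22 — its inputs' values are unchanged, so it reuses its cache.

New value of d34: 9.
Derived signals that run: d1, d3, d4, d6, d8, d9, d11, d12, d13, d15, d23, d27, d28, d30, d31, d32, d33, d34 — 18 in total.
Values that change: s2, d1, d3, d8, d12, d15, d23, d27, d30, d31, d34.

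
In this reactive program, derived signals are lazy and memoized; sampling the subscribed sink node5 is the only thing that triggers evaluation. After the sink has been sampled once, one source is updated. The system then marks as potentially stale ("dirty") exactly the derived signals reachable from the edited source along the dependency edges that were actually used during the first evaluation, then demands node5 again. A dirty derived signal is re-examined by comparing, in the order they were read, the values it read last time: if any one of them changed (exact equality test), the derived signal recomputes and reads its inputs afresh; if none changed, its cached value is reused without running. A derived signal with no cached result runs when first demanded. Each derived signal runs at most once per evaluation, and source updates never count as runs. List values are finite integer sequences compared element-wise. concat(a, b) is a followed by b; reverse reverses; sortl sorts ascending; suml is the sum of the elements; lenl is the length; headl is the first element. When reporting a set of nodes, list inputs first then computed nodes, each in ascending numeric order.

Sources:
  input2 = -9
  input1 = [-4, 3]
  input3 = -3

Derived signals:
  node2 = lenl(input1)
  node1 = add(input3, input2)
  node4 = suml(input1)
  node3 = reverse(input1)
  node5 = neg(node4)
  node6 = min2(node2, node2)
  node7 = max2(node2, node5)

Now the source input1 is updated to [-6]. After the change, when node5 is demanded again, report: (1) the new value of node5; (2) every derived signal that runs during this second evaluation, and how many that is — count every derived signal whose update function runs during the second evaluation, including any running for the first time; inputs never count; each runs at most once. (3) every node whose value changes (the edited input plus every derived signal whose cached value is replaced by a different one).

First demand of the output computes:
  node4 = suml([-4, 3]) = -1
  node5 = neg(-1) = 1

After the edit, cleaning proceeds:
  node4: a read changed (input1 [-4, 3]->[-6]) — executes, giving -6.
  node5: a read changed (node4 -1->-6) — executes, giving 6.

Demanding node5 again yields 6.
2 derived signals run: node4, node5.
The nodes whose values change: input1, node4, node5.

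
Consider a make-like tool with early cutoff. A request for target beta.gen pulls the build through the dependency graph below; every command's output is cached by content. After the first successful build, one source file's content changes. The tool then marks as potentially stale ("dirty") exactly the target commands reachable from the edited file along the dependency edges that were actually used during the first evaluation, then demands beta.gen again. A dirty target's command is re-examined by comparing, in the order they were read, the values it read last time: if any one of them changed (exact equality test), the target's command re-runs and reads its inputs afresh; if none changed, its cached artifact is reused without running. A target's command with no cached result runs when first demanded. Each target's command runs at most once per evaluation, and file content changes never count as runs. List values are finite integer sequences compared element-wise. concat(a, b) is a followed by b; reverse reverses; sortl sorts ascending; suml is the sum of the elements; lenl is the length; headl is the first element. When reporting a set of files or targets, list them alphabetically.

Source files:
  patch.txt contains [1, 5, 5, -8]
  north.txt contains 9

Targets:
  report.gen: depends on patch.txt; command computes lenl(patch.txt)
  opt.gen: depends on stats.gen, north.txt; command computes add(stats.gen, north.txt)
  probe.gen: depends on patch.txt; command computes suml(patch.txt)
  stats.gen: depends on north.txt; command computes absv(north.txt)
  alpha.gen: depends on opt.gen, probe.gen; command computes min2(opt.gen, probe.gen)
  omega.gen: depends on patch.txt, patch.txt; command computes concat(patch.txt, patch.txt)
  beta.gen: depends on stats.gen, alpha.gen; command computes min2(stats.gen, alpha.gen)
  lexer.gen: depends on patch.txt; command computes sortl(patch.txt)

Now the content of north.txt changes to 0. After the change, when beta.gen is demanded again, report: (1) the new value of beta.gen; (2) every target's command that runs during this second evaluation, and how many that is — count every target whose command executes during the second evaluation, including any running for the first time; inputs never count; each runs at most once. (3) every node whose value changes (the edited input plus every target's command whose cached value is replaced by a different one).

Demanding beta.gen again yields 0.
4 target commands run: alpha.gen, beta.gen, opt.gen, stats.gen.
The nodes whose values change: alpha.gen, beta.gen, north.txt, opt.gen, stats.gen.

First demand of the output computes:
  probe.gen = suml([1, 5, 5, -8]) = 3
  stats.gen = absv(9) = 9
  opt.gen = add(9, 9) = 18
  alpha.gen = min2(18, 3) = 3
  beta.gen = min2(9, 3) = 3

After the edit, cleaning proceeds:
  stats.gen: a read changed (north.txt 9->0) — executes, giving 0.
  opt.gen: a read changed (stats.gen 9->0; north.txt 9->0) — executes, giving 0.
  alpha.gen: a read changed (opt.gen 18->0) — executes, giving 0.
  beta.gen: a read changed (stats.gen 9->0; alpha.gen 3->0) — executes, giving 0.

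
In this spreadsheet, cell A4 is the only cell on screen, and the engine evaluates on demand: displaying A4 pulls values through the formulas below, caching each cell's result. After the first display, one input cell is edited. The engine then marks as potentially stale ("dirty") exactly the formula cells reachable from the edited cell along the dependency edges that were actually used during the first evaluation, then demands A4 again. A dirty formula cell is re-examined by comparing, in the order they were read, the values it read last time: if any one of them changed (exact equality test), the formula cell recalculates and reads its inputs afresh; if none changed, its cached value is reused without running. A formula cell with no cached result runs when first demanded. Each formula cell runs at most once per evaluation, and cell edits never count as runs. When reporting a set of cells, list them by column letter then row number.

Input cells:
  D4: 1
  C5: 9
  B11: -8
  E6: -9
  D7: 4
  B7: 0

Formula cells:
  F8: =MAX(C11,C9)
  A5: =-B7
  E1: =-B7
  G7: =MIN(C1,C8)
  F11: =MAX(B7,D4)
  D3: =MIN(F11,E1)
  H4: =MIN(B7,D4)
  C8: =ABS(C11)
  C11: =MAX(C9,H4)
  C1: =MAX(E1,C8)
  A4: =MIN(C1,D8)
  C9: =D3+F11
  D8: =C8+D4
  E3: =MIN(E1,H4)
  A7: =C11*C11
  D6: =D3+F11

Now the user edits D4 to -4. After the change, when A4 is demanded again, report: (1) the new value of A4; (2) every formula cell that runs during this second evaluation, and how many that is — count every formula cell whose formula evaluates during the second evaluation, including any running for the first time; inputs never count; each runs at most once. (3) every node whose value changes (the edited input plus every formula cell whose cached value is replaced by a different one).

Initial pass — values computed on the first demand:
  E1 = -(0) = 0
  F11 = MAX(0, 1) = 1
  D3 = MIN(1, 0) = 0
  C9 = 0 + 1 = 1
  H4 = MIN(0, 1) = 0
  C11 = MAX(1, 0) = 1
  C8 = ABS(1) = 1
  C1 = MAX(0, 1) = 1
  D8 = 1 + 1 = 2
  A4 = MIN(1, 2) = 1

Second demand — change propagation:
  F11: re-runs because D4 1->-4; new result 0.
  D3: re-runs because F11 1->0; new result 0 (unchanged).
  C9: re-runs because F11 1->0; new result 0.
  H4: re-runs because D4 1->-4; new result -4.
  C11: re-runs because C9 1->0; H4 0->-4; new result 0.
  C8: re-runs because C11 1->0; new result 0.
  C1: re-runs because C8 1->0; new result 0.
  D8: re-runs because C8 1->0; D4 1->-4; new result -4.
  A4: re-runs because C1 1->0; D8 2->-4; new result -4.

A4 now evaluates to -4.
Run set: A4, C1, C8, C9, C11, D3, D8, F11, H4 (9 run).
Changed values: A4, C1, C8, C9, C11, D4, D8, F11, H4.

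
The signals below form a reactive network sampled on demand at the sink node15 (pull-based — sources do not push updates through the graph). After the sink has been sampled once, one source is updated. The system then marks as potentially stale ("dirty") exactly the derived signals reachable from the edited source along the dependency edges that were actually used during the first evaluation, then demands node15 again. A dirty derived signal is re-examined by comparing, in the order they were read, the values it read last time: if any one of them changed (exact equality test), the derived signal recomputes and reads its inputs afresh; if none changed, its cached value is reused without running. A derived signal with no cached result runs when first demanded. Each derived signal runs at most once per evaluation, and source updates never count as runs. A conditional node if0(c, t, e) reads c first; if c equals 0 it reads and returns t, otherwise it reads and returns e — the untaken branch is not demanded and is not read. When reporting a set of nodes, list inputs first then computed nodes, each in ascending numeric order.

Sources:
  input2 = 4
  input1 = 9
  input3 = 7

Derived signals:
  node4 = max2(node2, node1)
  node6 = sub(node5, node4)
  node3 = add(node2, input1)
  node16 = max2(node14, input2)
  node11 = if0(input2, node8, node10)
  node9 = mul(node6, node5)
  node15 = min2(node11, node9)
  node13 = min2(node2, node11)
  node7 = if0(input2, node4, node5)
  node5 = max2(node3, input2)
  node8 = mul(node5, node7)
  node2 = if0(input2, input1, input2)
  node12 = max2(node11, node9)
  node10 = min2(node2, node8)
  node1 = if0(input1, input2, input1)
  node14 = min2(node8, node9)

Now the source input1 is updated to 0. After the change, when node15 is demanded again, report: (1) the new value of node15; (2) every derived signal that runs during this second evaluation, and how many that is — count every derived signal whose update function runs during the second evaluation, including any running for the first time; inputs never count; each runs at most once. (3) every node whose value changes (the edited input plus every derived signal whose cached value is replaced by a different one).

Initial pass — values computed on the first demand:
  node1 = if0(input1=9 -> else branch input1) = 9
  node2 = if0(input2=4 -> else branch input2) = 4
  node3 = add(4, 9) = 13
  node4 = max2(4, 9) = 9
  node5 = max2(13, 4) = 13
  node6 = sub(13, 9) = 4
  node7 = if0(input2=4 -> else branch node5) = 13
  node8 = mul(13, 13) = 169
  node9 = mul(4, 13) = 52
  node10 = min2(4, 169) = 4
  node11 = if0(input2=4 -> else branch node10) = 4
  node15 = min2(4, 52) = 4

Second demand — change propagation:
  node1: re-runs because input1 9->0; input1 9->0; new result 4.
  node3: re-runs because input1 9->0; new result 4.
  node4: re-runs because node1 9->4; new result 4.
  node5: re-runs because node3 13->4; new result 4.
  node6: re-runs because node5 13->4; node4 9->4; new result 0.
  node7: re-runs because node5 13->4; new result 4.
  node8: re-runs because node5 13->4; node7 13->4; new result 16.
  node9: re-runs because node6 4->0; node5 13->4; new result 0.
  node10: re-runs because node8 169->16; new result 4 (unchanged).
  node11: re-examined; everything it read last time is the same (input2 unchanged, node10 unchanged) — cache 4 kept, no run.
  node15: re-runs because node9 52->0; new result 0.

The important point: at node11 every value read last time is unchanged, so the dirty flag clears without a run.

node15 now evaluates to 0.
Run set: node1, node3, node4, node5, node6, node7, node8, node9, node10, node15 (10 run).
Changed values: input1, node1, node3, node4, node5, node6, node7, node8, node9, node15.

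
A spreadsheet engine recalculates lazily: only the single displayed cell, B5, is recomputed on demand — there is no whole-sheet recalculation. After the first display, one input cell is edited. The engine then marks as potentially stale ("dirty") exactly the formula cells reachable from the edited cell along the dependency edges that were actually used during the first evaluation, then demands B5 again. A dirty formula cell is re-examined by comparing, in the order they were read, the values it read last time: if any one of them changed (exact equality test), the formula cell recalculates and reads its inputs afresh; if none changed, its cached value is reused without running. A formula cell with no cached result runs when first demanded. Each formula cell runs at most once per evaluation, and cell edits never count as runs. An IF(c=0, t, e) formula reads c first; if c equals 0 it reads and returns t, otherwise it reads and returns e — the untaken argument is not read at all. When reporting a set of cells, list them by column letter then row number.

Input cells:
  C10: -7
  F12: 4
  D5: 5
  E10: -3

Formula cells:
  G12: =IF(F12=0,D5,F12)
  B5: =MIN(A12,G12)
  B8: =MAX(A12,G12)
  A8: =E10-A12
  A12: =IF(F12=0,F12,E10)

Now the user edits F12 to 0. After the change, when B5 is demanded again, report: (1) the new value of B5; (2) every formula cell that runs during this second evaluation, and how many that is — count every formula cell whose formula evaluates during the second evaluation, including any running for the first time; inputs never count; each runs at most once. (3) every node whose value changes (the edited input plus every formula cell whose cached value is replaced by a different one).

First evaluation (everything demanded from the output):
  A12 = IF(F12=0: F12=4 -> else branch E10) = -3
  G12 = IF(F12=0: F12=4 -> else branch F12) = 4
  B5 = MIN(-3, 4) = -3

Propagation after the edit:
  A12: runs — F12 4->0; result 0.
  G12: runs — F12 4->0; F12 4->0; result 5.
  B5: runs — A12 -3->0; G12 4->5; result 0.

New value of B5: 0.
Formula cells that run: A12, B5, G12 — 3 in total.
Values that change: A12, B5, F12, G12.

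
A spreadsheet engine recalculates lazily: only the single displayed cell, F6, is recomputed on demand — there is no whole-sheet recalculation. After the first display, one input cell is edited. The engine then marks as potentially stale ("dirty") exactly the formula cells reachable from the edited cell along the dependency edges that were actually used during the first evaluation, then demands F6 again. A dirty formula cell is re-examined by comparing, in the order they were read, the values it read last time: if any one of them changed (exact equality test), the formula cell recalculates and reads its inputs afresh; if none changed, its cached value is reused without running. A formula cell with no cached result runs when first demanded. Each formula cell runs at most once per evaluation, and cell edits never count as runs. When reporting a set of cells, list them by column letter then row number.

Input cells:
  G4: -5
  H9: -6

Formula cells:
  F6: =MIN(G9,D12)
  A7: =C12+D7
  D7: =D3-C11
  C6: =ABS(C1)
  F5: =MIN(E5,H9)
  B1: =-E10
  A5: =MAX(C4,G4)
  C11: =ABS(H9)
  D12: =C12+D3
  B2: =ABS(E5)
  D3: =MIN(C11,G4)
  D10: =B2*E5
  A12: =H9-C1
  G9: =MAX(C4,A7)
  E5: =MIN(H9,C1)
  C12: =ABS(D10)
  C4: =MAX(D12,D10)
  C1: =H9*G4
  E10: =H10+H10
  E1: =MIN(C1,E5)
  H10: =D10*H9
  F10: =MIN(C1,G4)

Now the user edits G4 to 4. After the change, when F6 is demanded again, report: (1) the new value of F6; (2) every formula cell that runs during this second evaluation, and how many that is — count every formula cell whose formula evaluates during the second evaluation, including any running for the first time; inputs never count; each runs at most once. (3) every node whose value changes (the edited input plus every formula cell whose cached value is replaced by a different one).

First evaluation (everything demanded from the output):
  C1 = -6 * -5 = 30
  C11 = ABS(-6) = 6
  D3 = MIN(6, -5) = -5
  D7 = -5 - 6 = -11
  E5 = MIN(-6, 30) = -6
  B2 = ABS(-6) = 6
  D10 = 6 * -6 = -36
  C12 = ABS(-36) = 36
  A7 = 36 + -11 = 25
  D12 = 36 + -5 = 31
  C4 = MAX(31, -36) = 31
  G9 = MAX(31, 25) = 31
  F6 = MIN(31, 31) = 31

Propagation after the edit:
  C1: runs — G4 -5->4; result -24.
  D3: runs — G4 -5->4; result 4.
  D7: runs — D3 -5->4; result -2.
  E5: runs — C1 30->-24; result -24.
  B2: runs — E5 -6->-24; result 24.
  D10: runs — B2 6->24; E5 -6->-24; result -576.
  C12: runs — D10 -36->-576; result 576.
  A7: runs — C12 36->576; D7 -11->-2; result 574.
  D12: runs — C12 36->576; D3 -5->4; result 580.
  C4: runs — D12 31->580; D10 -36->-576; result 580.
  G9: runs — C4 31->580; A7 25->574; result 580.
  F6: runs — G9 31->580; D12 31->580; result 580.

New value of F6: 580.
Formula cells that run: A7, B2, C1, C4, C12, D3, D7, D10, D12, E5, F6, G9 — 12 in total.
Values that change: A7, B2, C1, C4, C12, D3, D7, D10, D12, E5, F6, G4, G9.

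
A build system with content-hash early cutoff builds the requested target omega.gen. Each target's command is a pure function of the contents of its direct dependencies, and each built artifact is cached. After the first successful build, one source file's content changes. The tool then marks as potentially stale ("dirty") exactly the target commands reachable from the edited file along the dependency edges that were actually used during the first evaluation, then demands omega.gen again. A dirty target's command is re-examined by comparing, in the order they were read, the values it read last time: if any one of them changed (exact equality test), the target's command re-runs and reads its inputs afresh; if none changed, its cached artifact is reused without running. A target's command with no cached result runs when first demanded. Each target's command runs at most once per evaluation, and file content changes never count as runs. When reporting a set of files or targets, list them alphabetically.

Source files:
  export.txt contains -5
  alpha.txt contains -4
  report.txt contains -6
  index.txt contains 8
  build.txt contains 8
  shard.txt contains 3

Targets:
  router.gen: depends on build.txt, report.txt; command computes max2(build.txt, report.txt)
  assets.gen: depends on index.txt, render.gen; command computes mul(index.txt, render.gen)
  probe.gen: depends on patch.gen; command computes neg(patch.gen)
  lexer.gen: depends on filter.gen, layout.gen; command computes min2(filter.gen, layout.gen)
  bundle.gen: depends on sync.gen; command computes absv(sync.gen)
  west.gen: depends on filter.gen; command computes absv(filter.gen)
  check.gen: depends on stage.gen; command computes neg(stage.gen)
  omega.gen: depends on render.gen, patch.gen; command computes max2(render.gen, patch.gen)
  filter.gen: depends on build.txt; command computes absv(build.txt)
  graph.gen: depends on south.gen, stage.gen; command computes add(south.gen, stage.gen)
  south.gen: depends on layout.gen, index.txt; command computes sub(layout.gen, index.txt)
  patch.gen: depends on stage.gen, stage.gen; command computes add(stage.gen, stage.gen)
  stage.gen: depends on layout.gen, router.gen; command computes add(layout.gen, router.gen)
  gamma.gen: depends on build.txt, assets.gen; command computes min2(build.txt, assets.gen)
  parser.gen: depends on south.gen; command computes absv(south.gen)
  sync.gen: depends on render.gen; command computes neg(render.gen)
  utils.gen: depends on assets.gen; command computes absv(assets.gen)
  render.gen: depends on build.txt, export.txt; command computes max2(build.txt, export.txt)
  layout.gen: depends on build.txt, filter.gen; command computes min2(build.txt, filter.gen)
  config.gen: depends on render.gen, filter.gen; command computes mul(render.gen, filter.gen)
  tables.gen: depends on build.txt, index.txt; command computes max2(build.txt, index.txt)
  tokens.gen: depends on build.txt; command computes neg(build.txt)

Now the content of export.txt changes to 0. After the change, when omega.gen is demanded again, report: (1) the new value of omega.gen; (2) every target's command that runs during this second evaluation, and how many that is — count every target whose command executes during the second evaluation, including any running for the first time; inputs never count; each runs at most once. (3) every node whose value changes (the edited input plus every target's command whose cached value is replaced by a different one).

First evaluation (everything demanded from the output):
  filter.gen = absv(8) = 8
  layout.gen = min2(8, 8) = 8
  render.gen = max2(8, -5) = 8
  router.gen = max2(8, -6) = 8
  stage.gen = add(8, 8) = 16
  patch.gen = add(16, 16) = 32
  omega.gen = max2(8, 32) = 32

Propagation after the edit:
  render.gen: runs — export.txt -5->0; result 8 (same value as before).
  omega.gen: checked — values it read are unchanged (render.gen unchanged, patch.gen unchanged); reused cached 32 without running.

Key observation: the change is absorbed at render.gen — it re-runs but produces the same value, and the output's value is unchanged.

New value of omega.gen: 32.
Target commands that run: render.gen — 1 in total.
Values that change: export.txt.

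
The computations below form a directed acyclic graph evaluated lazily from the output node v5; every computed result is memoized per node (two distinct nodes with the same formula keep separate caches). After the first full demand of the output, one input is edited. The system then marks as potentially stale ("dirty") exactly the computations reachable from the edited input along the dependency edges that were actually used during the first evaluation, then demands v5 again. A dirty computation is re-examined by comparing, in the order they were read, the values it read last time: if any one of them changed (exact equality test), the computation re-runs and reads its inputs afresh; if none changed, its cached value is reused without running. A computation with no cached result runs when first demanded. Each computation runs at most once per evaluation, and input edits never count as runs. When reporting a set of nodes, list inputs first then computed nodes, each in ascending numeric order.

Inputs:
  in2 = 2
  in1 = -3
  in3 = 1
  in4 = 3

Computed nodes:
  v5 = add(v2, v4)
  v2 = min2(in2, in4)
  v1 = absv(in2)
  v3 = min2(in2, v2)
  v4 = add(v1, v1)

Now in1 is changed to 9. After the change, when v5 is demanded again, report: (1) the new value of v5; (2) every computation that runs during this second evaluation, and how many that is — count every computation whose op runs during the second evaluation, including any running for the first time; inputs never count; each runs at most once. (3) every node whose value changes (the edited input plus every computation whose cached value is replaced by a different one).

Demanding v5 again yields 6.
0 computations run: none.
The nodes whose values change: in1.
Note the shortcut — nothing in the graph depends on in1 at all, so no recomputation happens.

First demand of the output computes:
  v1 = absv(2) = 2
  v2 = min2(2, 3) = 2
  v4 = add(2, 2) = 4
  v5 = add(2, 4) = 6

After the edit, cleaning proceeds:
  no node depends on in1 at all; the second demand re-runs nothing.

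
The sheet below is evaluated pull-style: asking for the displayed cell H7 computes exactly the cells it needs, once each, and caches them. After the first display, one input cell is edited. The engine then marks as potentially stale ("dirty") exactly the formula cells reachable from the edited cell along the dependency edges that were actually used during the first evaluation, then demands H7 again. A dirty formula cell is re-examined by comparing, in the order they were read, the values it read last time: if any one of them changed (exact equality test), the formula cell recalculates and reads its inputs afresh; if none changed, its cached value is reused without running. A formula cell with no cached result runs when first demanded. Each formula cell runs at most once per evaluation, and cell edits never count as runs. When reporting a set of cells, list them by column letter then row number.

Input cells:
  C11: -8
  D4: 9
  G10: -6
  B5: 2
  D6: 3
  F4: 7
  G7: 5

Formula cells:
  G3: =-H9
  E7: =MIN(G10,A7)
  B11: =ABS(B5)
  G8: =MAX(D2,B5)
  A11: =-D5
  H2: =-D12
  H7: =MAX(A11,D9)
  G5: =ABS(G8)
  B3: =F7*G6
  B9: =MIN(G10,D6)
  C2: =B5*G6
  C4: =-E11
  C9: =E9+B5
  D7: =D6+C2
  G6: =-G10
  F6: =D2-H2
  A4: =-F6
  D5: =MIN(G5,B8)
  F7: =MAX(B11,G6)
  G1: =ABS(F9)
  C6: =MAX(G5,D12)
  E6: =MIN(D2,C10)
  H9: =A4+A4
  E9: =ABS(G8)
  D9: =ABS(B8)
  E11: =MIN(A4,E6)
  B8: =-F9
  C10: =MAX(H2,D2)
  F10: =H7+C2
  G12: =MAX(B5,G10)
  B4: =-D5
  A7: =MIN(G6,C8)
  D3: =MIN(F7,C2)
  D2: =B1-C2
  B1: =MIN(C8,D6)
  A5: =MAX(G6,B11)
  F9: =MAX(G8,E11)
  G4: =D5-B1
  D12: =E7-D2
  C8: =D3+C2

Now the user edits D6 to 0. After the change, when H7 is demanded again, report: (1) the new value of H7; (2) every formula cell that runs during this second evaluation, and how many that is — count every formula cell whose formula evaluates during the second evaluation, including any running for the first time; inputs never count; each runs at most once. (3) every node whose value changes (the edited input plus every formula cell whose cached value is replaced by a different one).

First demand of the output computes:
  B11 = ABS(2) = 2
  G6 = -(-6) = 6
  C2 = 2 * 6 = 12
  F7 = MAX(2, 6) = 6
  D3 = MIN(6, 12) = 6
  C8 = 6 + 12 = 18
  A7 = MIN(6, 18) = 6
  B1 = MIN(18, 3) = 3
  D2 = 3 - 12 = -9
  E7 = MIN(-6, 6) = -6
  D12 = -6 - -9 = 3
  G8 = MAX(-9, 2) = 2
  G5 = ABS(2) = 2
  H2 = -(3) = -3
  C10 = MAX(-3, -9) = -3
  E6 = MIN(-9, -3) = -9
  F6 = -9 - -3 = -6
  A4 = -(-6) = 6
  E11 = MIN(6, -9) = -9
  F9 = MAX(2, -9) = 2
  B8 = -(2) = -2
  D5 = MIN(2, -2) = -2
  A11 = -(-2) = 2
  D9 = ABS(-2) = 2
  H7 = MAX(2, 2) = 2

After the edit, cleaning proceeds:
  B1: a read changed (D6 3->0) — executes, giving 0.
  D2: a read changed (B1 3->0) — executes, giving -12.
  D12: a read changed (D2 -9->-12) — executes, giving 6.
  G8: a read changed (D2 -9->-12) — executes, giving 2 — identical to its old value.
  G5: dirty, but its reads are unchanged (G8 unchanged); cached 2 stands.
  H2: a read changed (D12 3->6) — executes, giving -6.
  C10: a read changed (H2 -3->-6; D2 -9->-12) — executes, giving -6.
  E6: a read changed (D2 -9->-12; C10 -3->-6) — executes, giving -12.
  F6: a read changed (D2 -9->-12; H2 -3->-6) — executes, giving -6 — identical to its old value.
  A4: dirty, but its reads are unchanged (F6 unchanged); cached 6 stands.
  E11: a read changed (E6 -9->-12) — executes, giving -12.
  F9: a read changed (E11 -9->-12) — executes, giving 2 — identical to its old value.
  B8: dirty, but its reads are unchanged (F9 unchanged); cached -2 stands.
  D5: dirty, but its reads are unchanged (G5 unchanged, B8 unchanged); cached -2 stands.
  A11: dirty, but its reads are unchanged (D5 unchanged); cached 2 stands.
  D9: dirty, but its reads are unchanged (B8 unchanged); cached 2 stands.
  H7: dirty, but its reads are unchanged (A11 unchanged, D9 unchanged); cached 2 stands.

Note where the cutoff bites: G5 is checked, finds nothing changed, and keeps its cache.

Demanding H7 again yields 2.
10 formula cells run: B1, C10, D2, D12, E6, E11, F6, F9, G8, H2.
The nodes whose values change: B1, C10, D2, D6, D12, E6, E11, H2.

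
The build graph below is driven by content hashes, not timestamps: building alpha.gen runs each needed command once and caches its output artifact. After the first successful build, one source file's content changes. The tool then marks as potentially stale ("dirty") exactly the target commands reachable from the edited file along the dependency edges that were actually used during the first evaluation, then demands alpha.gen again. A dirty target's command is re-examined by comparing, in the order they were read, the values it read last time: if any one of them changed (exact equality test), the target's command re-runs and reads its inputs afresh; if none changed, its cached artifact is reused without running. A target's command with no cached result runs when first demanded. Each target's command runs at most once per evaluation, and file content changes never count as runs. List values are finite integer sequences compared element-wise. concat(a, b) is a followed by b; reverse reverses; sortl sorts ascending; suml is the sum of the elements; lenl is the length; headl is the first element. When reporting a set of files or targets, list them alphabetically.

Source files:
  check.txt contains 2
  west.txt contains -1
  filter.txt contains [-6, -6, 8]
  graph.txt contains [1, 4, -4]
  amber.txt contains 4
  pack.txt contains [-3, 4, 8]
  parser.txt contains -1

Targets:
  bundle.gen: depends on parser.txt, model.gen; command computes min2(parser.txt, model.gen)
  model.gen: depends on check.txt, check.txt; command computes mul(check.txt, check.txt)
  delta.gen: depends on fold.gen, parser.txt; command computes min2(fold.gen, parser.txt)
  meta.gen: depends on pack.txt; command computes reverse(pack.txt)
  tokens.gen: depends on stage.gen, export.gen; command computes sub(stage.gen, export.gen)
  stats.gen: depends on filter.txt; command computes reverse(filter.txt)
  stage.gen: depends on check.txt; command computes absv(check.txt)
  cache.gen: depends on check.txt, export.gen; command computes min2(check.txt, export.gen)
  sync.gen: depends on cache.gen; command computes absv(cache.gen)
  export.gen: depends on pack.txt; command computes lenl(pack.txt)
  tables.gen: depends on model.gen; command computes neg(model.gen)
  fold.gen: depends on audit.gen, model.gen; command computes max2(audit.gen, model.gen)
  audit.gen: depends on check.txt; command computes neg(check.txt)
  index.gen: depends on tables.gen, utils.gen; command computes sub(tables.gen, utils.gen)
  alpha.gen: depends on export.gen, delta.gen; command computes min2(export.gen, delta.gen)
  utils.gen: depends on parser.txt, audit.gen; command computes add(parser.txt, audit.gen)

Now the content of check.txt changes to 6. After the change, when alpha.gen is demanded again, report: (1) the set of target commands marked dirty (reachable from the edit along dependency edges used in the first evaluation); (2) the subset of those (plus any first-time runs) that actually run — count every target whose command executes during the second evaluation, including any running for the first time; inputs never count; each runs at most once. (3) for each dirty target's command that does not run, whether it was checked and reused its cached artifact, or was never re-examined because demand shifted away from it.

Dirty set: alpha.gen, audit.gen, delta.gen, fold.gen, model.gen.
Run set: audit.gen, delta.gen, fold.gen, model.gen (4 run).
Re-examined without running (cache reused): alpha.gen.
The important point: delta.gen recomputes to an identical value, and the output ends up unchanged.

Initial pass — values computed on the first demand:
  audit.gen = neg(2) = -2
  export.gen = lenl([-3, 4, 8]) = 3
  model.gen = mul(2, 2) = 4
  fold.gen = max2(-2, 4) = 4
  delta.gen = min2(4, -1) = -1
  alpha.gen = min2(3, -1) = -1

Second demand — change propagation:
  audit.gen: re-runs because check.txt 2->6; new result -6.
  model.gen: re-runs because check.txt 2->6; check.txt 2->6; new result 36.
  fold.gen: re-runs because audit.gen -2->-6; model.gen 4->36; new result 36.
  delta.gen: re-runs because fold.gen 4->36; new result -1 (unchanged).
  alpha.gen: re-examined; everything it read last time is the same (export.gen unchanged, delta.gen unchanged) — cache -1 kept, no run.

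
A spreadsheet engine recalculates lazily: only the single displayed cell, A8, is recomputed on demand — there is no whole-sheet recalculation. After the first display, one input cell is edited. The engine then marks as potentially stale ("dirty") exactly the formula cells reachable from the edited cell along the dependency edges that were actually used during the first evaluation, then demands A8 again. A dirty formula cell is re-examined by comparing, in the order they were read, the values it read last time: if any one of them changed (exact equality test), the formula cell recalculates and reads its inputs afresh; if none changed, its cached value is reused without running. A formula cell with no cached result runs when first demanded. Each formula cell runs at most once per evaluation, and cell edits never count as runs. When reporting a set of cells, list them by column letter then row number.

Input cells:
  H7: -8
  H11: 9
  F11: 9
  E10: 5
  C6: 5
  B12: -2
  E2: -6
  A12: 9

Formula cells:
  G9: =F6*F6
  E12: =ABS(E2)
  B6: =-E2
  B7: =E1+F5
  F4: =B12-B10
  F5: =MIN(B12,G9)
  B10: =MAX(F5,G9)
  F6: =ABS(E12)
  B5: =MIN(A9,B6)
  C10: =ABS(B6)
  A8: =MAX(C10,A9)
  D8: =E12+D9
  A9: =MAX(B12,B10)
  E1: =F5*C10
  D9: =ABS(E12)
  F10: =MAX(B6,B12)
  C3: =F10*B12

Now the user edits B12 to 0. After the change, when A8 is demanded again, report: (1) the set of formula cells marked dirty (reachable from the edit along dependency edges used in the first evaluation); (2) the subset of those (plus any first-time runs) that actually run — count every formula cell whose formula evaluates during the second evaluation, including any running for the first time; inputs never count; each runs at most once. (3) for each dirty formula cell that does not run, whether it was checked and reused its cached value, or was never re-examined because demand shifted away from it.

First evaluation (everything demanded from the output):
  B6 = -(-6) = 6
  C10 = ABS(6) = 6
  E12 = ABS(-6) = 6
  F6 = ABS(6) = 6
  G9 = 6 * 6 = 36
  F5 = MIN(-2, 36) = -2
  B10 = MAX(-2, 36) = 36
  A9 = MAX(-2, 36) = 36
  A8 = MAX(6, 36) = 36

Propagation after the edit:
  F5: runs — B12 -2->0; result 0.
  B10: runs — F5 -2->0; result 36 (same value as before).
  A9: runs — B12 -2->0; result 36 (same value as before).
  A8: checked — values it read are unchanged (C10 unchanged, A9 unchanged); reused cached 36 without running.

Key observation: the cutoff stops propagation at A8 — its inputs' values are unchanged, so it reuses its cache.

Marked dirty: A8, A9, B10, F5.
Formula cells that run: A9, B10, F5 — 3 in total.
Checked but reused from cache: A8.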